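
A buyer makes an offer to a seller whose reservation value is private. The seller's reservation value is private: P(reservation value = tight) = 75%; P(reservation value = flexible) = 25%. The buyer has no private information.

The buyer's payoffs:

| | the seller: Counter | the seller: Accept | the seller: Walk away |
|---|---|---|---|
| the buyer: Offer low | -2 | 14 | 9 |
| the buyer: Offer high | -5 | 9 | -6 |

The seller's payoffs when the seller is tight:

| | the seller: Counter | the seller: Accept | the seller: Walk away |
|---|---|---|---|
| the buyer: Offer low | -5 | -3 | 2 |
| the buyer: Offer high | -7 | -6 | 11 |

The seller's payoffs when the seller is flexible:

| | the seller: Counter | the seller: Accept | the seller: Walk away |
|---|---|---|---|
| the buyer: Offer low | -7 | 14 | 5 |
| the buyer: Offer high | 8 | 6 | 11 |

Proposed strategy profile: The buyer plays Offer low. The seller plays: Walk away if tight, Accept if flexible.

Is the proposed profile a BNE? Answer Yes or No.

Yes

The buyer plays Offer low: E[Offer low] = 0.75·(9) + 0.25·(14) = 10.25; E[Offer high] = -2.25. Best-responding. ✓
The seller (reservation value tight), facing Offer low: Counter gives -5, Accept gives -3, Walk away gives 2. Proposed Walk away is best. ✓
The seller (reservation value flexible), facing Offer low: Counter gives -7, Accept gives 14, Walk away gives 5. Proposed Accept is best. ✓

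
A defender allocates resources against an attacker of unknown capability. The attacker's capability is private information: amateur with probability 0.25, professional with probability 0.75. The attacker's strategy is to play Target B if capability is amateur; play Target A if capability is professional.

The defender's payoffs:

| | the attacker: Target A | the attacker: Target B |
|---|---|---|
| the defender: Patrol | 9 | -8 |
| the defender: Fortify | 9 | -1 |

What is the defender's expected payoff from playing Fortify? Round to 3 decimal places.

E[Fortify] = 0.25·(-1) + 0.75·9 = (-0.25) + 6.75 = 6.5

6.500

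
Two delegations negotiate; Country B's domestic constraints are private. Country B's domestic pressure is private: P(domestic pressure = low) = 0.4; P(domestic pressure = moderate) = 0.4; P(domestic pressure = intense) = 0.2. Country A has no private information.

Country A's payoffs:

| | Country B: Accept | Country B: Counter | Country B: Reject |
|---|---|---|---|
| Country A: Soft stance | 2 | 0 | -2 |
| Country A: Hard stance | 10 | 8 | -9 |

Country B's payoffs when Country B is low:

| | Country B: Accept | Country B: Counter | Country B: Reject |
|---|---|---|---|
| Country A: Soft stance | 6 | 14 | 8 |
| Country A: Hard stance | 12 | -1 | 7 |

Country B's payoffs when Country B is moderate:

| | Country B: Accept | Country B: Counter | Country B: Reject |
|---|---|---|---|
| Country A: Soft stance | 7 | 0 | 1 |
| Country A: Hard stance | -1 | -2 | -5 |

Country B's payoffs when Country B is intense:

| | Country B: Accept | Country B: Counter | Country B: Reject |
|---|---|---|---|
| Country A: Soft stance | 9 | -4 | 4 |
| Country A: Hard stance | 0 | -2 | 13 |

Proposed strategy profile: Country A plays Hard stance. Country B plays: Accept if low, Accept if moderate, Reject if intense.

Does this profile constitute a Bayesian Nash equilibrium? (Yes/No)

A profile is a BNE iff every type of every player is best-responding given beliefs about the other side.
Country A plays Hard stance: E[Hard stance] = 0.4·(10) + 0.4·(10) + 0.2·(-9) = 6.2; E[Soft stance] = 1.2. Best-responding. ✓
Country B (domestic pressure low), facing Hard stance: Accept gives 12, Counter gives -1, Reject gives 7. Proposed Accept is best. ✓
Country B (domestic pressure moderate), facing Hard stance: Accept gives -1, Counter gives -2, Reject gives -5. Proposed Accept is best. ✓
Country B (domestic pressure intense), facing Hard stance: Accept gives 0, Counter gives -2, Reject gives 13. Proposed Reject is best. ✓

Yes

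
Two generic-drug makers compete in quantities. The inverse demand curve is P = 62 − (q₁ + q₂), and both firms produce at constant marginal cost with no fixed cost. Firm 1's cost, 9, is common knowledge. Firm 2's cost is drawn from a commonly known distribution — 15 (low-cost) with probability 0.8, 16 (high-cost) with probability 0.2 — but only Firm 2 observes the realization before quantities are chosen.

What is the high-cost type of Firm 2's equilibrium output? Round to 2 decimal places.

Type-c best response for Firm 2: q₂(c) = (62 − c)/2 − q₁/2.
Firm 1 maximizes expected profit; its first-order condition is 62 − 2q₁ − E[q₂] − 9 = 0.
Substituting E[q₂] and solving: E[c₂] = 15.2, so q₁ = (62 − 2·9 + 15.2)/3 = 19.7333.
q₂(high-cost) = (62 − 16 − 19.7333)/2 = 13.1333.

13.13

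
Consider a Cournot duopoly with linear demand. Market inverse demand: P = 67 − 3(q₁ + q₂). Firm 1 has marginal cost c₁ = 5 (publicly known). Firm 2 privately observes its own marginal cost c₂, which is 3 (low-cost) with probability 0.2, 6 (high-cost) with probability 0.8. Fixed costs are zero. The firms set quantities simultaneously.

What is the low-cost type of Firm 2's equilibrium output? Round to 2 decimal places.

Each type of Firm 2 best-responds to q₁; Firm 1 best-responds to the expected q₂ over Firm 2's types.
Firm 2 with cost c maximizes (67 − 3(q₁+q₂) − c)·q₂, giving q₂(c) = (67 − c − 3q₁)/6.
E[c₂] = 0.2·3 + 0.8·6 = 5.4
Firm 1's FOC against E[q₂] yields q₁ = (67 − 2·5 + E[c₂])/9 = (67 − 10 + 5.4)/9 = 6.93333.
q₂(low-cost) = (67 − 3 − 3·6.93333)/6 = 7.2.

7.20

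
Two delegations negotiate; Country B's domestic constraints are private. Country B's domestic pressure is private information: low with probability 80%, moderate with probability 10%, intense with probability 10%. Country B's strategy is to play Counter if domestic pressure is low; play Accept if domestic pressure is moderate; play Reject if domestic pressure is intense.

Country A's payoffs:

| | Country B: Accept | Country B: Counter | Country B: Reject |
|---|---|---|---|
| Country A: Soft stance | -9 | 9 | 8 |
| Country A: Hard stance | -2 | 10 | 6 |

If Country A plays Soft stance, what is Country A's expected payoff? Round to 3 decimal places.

7.100

E[Soft stance] = 0.8·9 + 0.1·(-9) + 0.1·8 = 7.2 + (-0.9) + 0.8 = 7.1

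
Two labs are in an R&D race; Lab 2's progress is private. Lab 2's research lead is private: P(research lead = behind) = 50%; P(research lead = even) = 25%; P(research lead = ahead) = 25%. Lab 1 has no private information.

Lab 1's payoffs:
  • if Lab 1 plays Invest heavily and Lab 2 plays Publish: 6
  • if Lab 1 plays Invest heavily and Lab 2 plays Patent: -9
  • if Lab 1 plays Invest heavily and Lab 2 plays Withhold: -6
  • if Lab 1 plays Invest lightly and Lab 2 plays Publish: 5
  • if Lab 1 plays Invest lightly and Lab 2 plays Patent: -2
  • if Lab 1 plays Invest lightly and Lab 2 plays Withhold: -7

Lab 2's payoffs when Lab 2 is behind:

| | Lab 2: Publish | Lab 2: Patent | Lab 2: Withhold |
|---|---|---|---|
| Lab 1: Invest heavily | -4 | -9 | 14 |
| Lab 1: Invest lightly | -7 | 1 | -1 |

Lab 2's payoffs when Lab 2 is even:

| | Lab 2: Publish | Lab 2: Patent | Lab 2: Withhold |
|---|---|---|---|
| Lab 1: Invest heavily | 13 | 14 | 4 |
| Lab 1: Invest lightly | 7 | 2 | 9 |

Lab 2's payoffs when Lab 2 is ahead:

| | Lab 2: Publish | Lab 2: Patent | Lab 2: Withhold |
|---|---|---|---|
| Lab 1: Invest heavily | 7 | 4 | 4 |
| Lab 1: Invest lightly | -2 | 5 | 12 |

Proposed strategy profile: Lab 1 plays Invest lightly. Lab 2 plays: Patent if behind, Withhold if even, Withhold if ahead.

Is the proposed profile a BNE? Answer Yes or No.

Yes

Lab 1 plays Invest lightly: E[Invest lightly] = 0.5·(-2) + 0.25·(-7) + 0.25·(-7) = -4.5; E[Invest heavily] = -7.5. Best-responding. ✓
Lab 2 (research lead behind), facing Invest lightly: Publish gives -7, Patent gives 1, Withhold gives -1. Proposed Patent is best. ✓
Lab 2 (research lead even), facing Invest lightly: Publish gives 7, Patent gives 2, Withhold gives 9. Proposed Withhold is best. ✓
Lab 2 (research lead ahead), facing Invest lightly: Publish gives -2, Patent gives 5, Withhold gives 12. Proposed Withhold is best. ✓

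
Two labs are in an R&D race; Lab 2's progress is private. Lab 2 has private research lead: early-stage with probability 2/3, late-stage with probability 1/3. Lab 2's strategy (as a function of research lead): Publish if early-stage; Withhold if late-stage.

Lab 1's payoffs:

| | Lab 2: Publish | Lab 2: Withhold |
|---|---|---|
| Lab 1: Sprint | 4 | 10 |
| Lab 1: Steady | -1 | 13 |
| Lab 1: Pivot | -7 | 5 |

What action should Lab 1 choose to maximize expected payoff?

E[Sprint] = 2/3·(4) + 1/3·(10) = 6
E[Steady] = 2/3·(-1) + 1/3·(13) = 11/3
E[Pivot] = 2/3·(-7) + 1/3·(5) = -3
Best response: Sprint (6 is the largest).

Sprint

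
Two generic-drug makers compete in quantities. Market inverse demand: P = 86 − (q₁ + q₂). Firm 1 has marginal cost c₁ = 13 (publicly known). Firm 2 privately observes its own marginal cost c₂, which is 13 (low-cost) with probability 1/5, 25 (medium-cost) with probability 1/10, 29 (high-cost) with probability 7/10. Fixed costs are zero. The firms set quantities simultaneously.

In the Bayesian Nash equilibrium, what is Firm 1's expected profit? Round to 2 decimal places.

810.35

Type-c best response for Firm 2: q₂(c) = (86 − c)/2 − q₁/2.
Firm 1 maximizes expected profit; its first-order condition is 86 − 2q₁ − E[q₂] − 13 = 0.
Substituting E[q₂] and solving: E[c₂] = 25.4, so q₁ = (86 − 2·13 + 25.4)/3 = 28.4667.
E[P] = 86 − (q₁ + E[q₂]) = 41.4667; Firm 1's expected profit = (E[P] − 13)·q₁ = (41.4667 − 13)·28.4667 = 810.351.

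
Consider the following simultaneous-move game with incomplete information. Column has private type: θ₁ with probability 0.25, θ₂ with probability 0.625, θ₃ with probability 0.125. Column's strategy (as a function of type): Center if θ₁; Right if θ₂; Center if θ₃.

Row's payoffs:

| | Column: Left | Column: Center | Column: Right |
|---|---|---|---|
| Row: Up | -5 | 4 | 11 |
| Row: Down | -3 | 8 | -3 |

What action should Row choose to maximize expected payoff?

E[Up] = 0.25·(4) + 0.625·(11) + 0.125·(4) = 8.375
E[Down] = 0.25·(8) + 0.625·(-3) + 0.125·(8) = 1.125
Best response: Up (8.375 is the largest).

Up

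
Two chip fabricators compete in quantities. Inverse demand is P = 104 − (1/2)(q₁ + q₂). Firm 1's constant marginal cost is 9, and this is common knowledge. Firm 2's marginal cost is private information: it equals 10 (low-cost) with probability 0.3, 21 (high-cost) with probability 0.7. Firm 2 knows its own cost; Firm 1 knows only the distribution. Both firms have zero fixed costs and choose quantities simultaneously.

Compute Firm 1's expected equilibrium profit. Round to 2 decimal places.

2389.71

Firm 2 with cost c maximizes (104 − (1/2)(q₁+q₂) − c)·q₂, giving q₂(c) = (104 − c − (1/2)q₁).
E[c₂] = 0.3·10 + 0.7·21 = 17.7
Firm 1's FOC against E[q₂] yields q₁ = (104 − 2·9 + E[c₂])/(3/2) = (104 − 18 + 17.7)/(3/2) = 69.1333.
E[P] = 104 − (1/2)·(q₁ + E[q₂]) = 43.5667; Firm 1's expected profit = (E[P] − 9)·q₁ = (43.5667 − 9)·69.1333 = 2389.71.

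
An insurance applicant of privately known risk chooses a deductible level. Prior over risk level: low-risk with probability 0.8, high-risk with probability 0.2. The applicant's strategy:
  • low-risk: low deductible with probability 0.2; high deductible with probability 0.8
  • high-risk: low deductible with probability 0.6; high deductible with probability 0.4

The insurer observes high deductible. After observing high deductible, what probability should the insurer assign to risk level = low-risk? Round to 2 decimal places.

0.89

P(high deductible) = 0.8·0.8 + 0.2·0.4 = 0.72
P(low-risk | high deductible) = (0.8·0.8) / 0.72 = 0.64 / 0.72 = 0.888889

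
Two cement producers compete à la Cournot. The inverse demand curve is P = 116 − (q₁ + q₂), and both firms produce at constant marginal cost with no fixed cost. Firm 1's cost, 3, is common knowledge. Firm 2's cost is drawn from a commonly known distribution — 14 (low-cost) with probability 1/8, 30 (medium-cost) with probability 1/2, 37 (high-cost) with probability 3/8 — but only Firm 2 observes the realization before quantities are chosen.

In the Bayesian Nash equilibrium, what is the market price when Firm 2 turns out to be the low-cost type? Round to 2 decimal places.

41.56

Type-c best response for Firm 2: q₂(c) = (116 − c)/2 − q₁/2.
Firm 1 maximizes expected profit; its first-order condition is 116 − 2q₁ − E[q₂] − 3 = 0.
Substituting E[q₂] and solving: E[c₂] = 30.625, so q₁ = (116 − 2·3 + 30.625)/3 = 46.875.
q₂(low-cost) = 27.5625, so P = 116 − (46.875 + 27.5625) = 41.5625.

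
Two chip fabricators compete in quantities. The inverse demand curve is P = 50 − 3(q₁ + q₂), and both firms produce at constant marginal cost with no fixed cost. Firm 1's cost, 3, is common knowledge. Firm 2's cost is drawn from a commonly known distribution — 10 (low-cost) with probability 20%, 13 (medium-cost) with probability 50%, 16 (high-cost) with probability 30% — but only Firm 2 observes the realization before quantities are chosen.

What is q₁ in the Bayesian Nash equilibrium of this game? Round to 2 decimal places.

6.37

Each type of Firm 2 best-responds to q₁; Firm 1 best-responds to the expected q₂ over Firm 2's types.
Firm 2 with cost c maximizes (50 − 3(q₁+q₂) − c)·q₂, giving q₂(c) = (50 − c − 3q₁)/6.
E[c₂] = 0.2·10 + 0.5·13 + 0.3·16 = 13.3
Firm 1's FOC against E[q₂] yields q₁ = (50 − 2·3 + E[c₂])/9 = (50 − 6 + 13.3)/9 = 6.36667.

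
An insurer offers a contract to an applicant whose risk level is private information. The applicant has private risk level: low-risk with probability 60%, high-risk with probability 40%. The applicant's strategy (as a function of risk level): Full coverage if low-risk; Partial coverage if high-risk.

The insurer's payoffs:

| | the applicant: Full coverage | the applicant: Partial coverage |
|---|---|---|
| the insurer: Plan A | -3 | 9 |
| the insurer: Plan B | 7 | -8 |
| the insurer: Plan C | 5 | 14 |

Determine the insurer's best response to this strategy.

Plan C

Compute the insurer's expected payoff for each action, taking the expectation over the applicant's type.
E[Plan A] = 0.6·(-3) + 0.4·(9) = 1.8
E[Plan B] = 0.6·(7) + 0.4·(-8) = 1
E[Plan C] = 0.6·(5) + 0.4·(14) = 8.6
Best response: Plan C (8.6 is the largest).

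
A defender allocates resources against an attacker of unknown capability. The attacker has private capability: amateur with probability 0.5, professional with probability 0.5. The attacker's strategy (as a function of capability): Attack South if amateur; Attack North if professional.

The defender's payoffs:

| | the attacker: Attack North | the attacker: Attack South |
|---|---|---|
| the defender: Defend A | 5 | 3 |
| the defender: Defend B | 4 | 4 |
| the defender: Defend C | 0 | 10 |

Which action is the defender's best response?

E[Defend A] = 0.5·(3) + 0.5·(5) = 4
E[Defend B] = 0.5·(4) + 0.5·(4) = 4
E[Defend C] = 0.5·(10) + 0.5·(0) = 5
Best response: Defend C (5 is the largest).

Defend C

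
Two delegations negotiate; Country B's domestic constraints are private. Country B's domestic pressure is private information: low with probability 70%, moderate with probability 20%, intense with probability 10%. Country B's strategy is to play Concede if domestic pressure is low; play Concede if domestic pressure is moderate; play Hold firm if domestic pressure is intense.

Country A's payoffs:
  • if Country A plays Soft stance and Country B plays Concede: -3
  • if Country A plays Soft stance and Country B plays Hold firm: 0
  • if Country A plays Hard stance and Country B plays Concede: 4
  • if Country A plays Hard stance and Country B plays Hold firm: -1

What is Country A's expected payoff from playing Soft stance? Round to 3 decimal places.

E[Soft stance] = 0.7·(-3) + 0.2·(-3) + 0.1·0 = (-2.1) + (-0.6) + 0 = -2.7

-2.700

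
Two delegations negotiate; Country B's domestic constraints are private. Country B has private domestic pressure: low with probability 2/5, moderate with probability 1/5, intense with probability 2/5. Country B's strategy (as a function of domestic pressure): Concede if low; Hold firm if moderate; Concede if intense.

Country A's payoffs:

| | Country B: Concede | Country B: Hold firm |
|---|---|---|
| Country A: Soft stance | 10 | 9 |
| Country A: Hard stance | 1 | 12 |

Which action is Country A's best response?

Soft stance

Compute Country A's expected payoff for each action, taking the expectation over Country B's type.
E[Soft stance] = 2/5·(10) + 1/5·(9) + 2/5·(10) = 49/5
E[Hard stance] = 2/5·(1) + 1/5·(12) + 2/5·(1) = 16/5
Best response: Soft stance (49/5 is the largest).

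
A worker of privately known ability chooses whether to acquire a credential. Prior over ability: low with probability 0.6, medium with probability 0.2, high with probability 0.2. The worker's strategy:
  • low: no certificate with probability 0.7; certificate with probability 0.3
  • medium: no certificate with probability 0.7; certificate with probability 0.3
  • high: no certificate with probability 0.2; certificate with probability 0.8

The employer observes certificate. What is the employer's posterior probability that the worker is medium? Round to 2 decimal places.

P(certificate) = 0.6·0.3 + 0.2·0.3 + 0.2·0.8 = 0.4
P(medium | certificate) = (0.2·0.3) / 0.4 = 0.06 / 0.4 = 0.15

0.15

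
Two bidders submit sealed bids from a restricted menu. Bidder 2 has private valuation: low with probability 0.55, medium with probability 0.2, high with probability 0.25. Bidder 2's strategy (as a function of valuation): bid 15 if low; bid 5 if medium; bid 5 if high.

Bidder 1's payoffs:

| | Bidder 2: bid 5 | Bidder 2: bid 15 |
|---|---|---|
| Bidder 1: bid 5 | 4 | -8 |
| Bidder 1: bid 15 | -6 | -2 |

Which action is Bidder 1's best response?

E[bid 5] = 0.55·(-8) + 0.2·(4) + 0.25·(4) = -2.6
E[bid 15] = 0.55·(-2) + 0.2·(-6) + 0.25·(-6) = -3.8
Best response: bid 5 (-2.6 is the largest).

bid 5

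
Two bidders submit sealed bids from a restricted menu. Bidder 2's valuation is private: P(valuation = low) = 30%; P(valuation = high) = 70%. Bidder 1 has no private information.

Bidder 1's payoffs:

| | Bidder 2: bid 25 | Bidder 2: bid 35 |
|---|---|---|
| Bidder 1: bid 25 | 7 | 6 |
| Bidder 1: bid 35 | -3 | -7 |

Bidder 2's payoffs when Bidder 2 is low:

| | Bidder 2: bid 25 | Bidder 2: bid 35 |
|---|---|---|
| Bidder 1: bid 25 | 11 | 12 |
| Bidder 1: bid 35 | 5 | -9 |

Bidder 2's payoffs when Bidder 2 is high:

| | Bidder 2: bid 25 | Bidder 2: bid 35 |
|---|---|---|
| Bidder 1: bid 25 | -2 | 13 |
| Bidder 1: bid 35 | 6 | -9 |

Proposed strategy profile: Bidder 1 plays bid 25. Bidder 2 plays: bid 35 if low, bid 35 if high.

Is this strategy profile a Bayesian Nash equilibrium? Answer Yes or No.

Yes

Bidder 1 plays bid 25: E[bid 25] = 0.3·(6) + 0.7·(6) = 6; E[bid 35] = -7. Best-responding. ✓
Bidder 2 (valuation low), facing bid 25: bid 25 gives 11, bid 35 gives 12. Proposed bid 35 is best. ✓
Bidder 2 (valuation high), facing bid 25: bid 25 gives -2, bid 35 gives 13. Proposed bid 35 is best. ✓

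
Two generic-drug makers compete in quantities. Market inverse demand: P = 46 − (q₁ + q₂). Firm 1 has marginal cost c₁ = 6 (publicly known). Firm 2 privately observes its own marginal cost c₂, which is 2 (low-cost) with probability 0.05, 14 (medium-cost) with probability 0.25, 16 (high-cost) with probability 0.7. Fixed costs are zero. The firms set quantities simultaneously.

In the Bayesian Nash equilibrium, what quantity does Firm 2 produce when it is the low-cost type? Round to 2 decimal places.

Type-c best response for Firm 2: q₂(c) = (46 − c)/2 − q₁/2.
Firm 1 maximizes expected profit; its first-order condition is 46 − 2q₁ − E[q₂] − 6 = 0.
Substituting E[q₂] and solving: E[c₂] = 14.8, so q₁ = (46 − 2·6 + 14.8)/3 = 16.2667.
q₂(low-cost) = (46 − 2 − 16.2667)/2 = 13.8667.

13.87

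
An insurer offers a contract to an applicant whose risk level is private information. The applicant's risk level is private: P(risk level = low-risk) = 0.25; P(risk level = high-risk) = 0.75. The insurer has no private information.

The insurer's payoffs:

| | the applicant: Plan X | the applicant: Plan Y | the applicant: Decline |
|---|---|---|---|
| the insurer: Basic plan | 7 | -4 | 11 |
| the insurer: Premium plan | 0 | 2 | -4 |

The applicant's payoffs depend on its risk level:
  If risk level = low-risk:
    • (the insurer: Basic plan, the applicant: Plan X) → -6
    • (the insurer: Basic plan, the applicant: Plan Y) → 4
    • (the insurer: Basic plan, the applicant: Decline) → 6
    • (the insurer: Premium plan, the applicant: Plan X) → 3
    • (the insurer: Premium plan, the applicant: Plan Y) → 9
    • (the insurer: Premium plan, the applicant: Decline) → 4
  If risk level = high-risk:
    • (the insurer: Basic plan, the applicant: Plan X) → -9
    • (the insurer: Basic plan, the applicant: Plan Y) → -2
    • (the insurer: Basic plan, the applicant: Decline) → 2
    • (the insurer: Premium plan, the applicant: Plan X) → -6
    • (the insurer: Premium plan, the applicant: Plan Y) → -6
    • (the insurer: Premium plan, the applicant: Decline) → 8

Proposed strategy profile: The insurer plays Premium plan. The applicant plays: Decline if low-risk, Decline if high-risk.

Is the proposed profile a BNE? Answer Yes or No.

A profile is a BNE iff every type of every player is best-responding given beliefs about the other side.
The insurer plays Premium plan: E[Premium plan] = 0.25·(-4) + 0.75·(-4) = -4; E[Basic plan] = 11. Not best-responding. ✗
The applicant (risk level low-risk), facing Premium plan: Plan X gives 3, Plan Y gives 9, Decline gives 4. Proposed Decline is not best — profitable deviation exists. ✗
The applicant (risk level high-risk), facing Premium plan: Plan X gives -6, Plan Y gives -6, Decline gives 8. Proposed Decline is best. ✓

No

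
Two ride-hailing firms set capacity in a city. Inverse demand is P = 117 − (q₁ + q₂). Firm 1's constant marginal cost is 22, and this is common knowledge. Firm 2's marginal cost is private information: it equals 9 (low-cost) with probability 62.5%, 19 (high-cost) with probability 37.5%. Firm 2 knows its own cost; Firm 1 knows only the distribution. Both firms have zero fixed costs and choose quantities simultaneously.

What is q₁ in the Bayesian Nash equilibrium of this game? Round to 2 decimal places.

Each type of Firm 2 best-responds to q₁; Firm 1 best-responds to the expected q₂ over Firm 2's types.
Firm 2 with cost c maximizes (117 − (q₁+q₂) − c)·q₂, giving q₂(c) = (117 − c − q₁)/2.
E[c₂] = 0.625·9 + 0.375·19 = 12.75
Firm 1's FOC against E[q₂] yields q₁ = (117 − 2·22 + E[c₂])/3 = (117 − 44 + 12.75)/3 = 28.5833.

28.58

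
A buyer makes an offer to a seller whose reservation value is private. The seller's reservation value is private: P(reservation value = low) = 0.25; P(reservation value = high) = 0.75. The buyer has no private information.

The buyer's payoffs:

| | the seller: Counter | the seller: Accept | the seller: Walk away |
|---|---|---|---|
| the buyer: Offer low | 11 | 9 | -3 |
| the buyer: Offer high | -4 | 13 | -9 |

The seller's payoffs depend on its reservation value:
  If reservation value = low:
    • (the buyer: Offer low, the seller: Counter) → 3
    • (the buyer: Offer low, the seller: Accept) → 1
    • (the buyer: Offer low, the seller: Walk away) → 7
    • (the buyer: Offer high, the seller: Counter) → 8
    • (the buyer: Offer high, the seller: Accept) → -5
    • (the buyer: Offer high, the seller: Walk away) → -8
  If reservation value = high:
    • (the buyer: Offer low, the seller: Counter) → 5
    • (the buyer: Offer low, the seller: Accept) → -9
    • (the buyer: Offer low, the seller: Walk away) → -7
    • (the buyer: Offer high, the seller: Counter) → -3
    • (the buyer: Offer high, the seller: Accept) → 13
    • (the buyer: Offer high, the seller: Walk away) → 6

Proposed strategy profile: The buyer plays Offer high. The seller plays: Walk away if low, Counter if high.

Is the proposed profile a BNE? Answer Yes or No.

No

A profile is a BNE iff every type of every player is best-responding given beliefs about the other side.
The buyer plays Offer high: E[Offer high] = 0.25·(-9) + 0.75·(-4) = -5.25; E[Offer low] = 7.5. Not best-responding. ✗
The seller (reservation value low), facing Offer high: Counter gives 8, Accept gives -5, Walk away gives -8. Proposed Walk away is not best — profitable deviation exists. ✗
The seller (reservation value high), facing Offer high: Counter gives -3, Accept gives 13, Walk away gives 6. Proposed Counter is not best — profitable deviation exists. ✗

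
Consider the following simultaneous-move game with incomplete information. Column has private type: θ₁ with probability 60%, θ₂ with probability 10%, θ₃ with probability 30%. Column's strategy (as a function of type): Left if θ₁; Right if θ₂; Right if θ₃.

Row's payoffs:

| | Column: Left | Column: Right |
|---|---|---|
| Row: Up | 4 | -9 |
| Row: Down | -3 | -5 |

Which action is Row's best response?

Up

E[Up] = 0.6·(4) + 0.1·(-9) + 0.3·(-9) = -1.2
E[Down] = 0.6·(-3) + 0.1·(-5) + 0.3·(-5) = -3.8
Best response: Up (-1.2 is the largest).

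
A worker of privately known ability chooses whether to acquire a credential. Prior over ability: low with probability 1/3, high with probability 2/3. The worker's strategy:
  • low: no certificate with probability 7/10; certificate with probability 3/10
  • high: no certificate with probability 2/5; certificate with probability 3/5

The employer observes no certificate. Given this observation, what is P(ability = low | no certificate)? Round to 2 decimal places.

0.47

P(no certificate) = (1/3)·(7/10) + (2/3)·(2/5) = 1/2
P(low | no certificate) = ((1/3)·(7/10)) / (1/2) = (7/30) / (1/2) = 7/15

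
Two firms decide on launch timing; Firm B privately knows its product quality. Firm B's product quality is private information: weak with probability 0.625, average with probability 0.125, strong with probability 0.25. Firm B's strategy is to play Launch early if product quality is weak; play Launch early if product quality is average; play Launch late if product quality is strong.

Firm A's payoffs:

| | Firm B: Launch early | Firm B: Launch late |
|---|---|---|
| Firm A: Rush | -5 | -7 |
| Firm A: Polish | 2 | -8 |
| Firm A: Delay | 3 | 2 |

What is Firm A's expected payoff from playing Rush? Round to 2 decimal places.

Take the expectation over Firm B's product quality, weighting each type's action by its prior probability.
E[Rush] = 0.625·(-5) + 0.125·(-5) + 0.25·(-7) = (-3.125) + (-0.625) + (-1.75) = -5.5

-5.50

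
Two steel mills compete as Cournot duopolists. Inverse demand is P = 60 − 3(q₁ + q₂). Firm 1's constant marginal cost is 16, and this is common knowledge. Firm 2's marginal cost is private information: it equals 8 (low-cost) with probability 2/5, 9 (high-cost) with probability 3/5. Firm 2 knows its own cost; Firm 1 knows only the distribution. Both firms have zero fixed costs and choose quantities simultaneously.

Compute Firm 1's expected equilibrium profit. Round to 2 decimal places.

49.61

Firm 2 with cost c maximizes (60 − 3(q₁+q₂) − c)·q₂, giving q₂(c) = (60 − c − 3q₁)/6.
E[c₂] = 2/5·8 + 3/5·9 = 8.6
Firm 1's FOC against E[q₂] yields q₁ = (60 − 2·16 + E[c₂])/9 = (60 − 32 + 8.6)/9 = 4.06667.
E[P] = 60 − 3·(q₁ + E[q₂]) = 28.2; Firm 1's expected profit = (E[P] − 16)·q₁ = (28.2 − 16)·4.06667 = 49.6133.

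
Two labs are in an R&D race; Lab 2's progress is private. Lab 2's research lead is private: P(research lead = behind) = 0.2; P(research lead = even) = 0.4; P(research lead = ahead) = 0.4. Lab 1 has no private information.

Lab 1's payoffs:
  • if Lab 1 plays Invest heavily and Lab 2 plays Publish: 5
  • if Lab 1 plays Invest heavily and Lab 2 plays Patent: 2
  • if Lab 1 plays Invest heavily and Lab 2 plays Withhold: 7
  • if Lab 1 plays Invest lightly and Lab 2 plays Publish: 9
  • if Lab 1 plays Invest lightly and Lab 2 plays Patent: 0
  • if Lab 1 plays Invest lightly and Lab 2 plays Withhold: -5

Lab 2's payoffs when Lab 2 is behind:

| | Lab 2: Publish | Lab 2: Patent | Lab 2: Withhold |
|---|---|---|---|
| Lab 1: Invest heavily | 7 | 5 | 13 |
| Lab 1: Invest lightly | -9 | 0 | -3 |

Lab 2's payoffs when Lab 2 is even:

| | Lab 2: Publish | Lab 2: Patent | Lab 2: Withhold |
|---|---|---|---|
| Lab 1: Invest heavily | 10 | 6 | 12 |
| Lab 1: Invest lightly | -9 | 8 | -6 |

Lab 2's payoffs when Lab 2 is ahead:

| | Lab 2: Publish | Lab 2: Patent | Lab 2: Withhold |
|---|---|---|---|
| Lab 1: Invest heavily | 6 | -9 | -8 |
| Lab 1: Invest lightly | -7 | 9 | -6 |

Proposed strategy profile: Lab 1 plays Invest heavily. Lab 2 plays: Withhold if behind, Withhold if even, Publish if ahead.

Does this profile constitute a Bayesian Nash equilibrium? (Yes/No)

Lab 1 plays Invest heavily: E[Invest heavily] = 0.2·(7) + 0.4·(7) + 0.4·(5) = 6.2; E[Invest lightly] = 0.6. Best-responding. ✓
Lab 2 (research lead behind), facing Invest heavily: Publish gives 7, Patent gives 5, Withhold gives 13. Proposed Withhold is best. ✓
Lab 2 (research lead even), facing Invest heavily: Publish gives 10, Patent gives 6, Withhold gives 12. Proposed Withhold is best. ✓
Lab 2 (research lead ahead), facing Invest heavily: Publish gives 6, Patent gives -9, Withhold gives -8. Proposed Publish is best. ✓

Yes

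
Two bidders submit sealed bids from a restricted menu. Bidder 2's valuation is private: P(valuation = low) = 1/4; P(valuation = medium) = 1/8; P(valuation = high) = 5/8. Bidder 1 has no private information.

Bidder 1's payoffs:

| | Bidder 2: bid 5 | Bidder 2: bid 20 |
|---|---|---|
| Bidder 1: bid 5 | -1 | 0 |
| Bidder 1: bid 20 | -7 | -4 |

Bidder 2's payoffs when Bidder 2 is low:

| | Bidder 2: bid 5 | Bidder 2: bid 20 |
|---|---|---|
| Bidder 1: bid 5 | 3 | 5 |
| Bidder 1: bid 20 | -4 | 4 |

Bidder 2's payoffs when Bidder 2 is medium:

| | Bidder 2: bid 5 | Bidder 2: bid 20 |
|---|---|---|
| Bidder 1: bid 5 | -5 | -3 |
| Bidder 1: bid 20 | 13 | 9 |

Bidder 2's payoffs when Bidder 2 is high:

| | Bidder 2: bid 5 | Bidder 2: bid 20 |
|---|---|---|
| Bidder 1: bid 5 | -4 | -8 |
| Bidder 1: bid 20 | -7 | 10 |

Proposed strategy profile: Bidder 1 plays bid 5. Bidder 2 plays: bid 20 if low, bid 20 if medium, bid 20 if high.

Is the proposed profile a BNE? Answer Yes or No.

Bidder 1 plays bid 5: E[bid 5] = 1/4·(0) + 1/8·(0) + 5/8·(0) = 0; E[bid 20] = -4. Best-responding. ✓
Bidder 2 (valuation low), facing bid 5: bid 5 gives 3, bid 20 gives 5. Proposed bid 20 is best. ✓
Bidder 2 (valuation medium), facing bid 5: bid 5 gives -5, bid 20 gives -3. Proposed bid 20 is best. ✓
Bidder 2 (valuation high), facing bid 5: bid 5 gives -4, bid 20 gives -8. Proposed bid 20 is not best — profitable deviation exists. ✗

No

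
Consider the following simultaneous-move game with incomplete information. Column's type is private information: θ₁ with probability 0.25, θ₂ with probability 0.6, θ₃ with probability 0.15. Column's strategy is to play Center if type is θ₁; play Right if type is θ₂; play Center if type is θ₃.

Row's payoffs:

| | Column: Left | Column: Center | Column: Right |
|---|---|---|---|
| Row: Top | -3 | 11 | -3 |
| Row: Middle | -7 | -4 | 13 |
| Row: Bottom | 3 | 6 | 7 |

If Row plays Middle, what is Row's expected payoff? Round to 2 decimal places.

6.20

E[Middle] = 0.25·(-4) + 0.6·13 + 0.15·(-4) = (-1) + 7.8 + (-0.6) = 6.2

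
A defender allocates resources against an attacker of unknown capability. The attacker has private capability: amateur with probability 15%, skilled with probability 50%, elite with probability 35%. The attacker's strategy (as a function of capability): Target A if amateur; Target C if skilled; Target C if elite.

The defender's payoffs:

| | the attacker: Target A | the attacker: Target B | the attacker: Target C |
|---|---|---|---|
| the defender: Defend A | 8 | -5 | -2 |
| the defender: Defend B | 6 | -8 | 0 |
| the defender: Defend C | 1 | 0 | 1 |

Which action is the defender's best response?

Defend C

E[Defend A] = 0.15·(8) + 0.5·(-2) + 0.35·(-2) = -0.5
E[Defend B] = 0.15·(6) + 0.5·(0) + 0.35·(0) = 0.9
E[Defend C] = 0.15·(1) + 0.5·(1) + 0.35·(1) = 1
Best response: Defend C (1 is the largest).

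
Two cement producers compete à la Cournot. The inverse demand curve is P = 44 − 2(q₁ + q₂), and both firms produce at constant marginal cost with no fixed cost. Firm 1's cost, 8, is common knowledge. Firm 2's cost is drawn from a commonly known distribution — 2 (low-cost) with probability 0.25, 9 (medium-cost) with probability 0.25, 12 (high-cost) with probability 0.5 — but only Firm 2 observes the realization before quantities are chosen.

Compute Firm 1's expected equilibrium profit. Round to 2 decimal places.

75.03

Firm 2 with cost c maximizes (44 − 2(q₁+q₂) − c)·q₂, giving q₂(c) = (44 − c − 2q₁)/4.
E[c₂] = 0.25·2 + 0.25·9 + 0.5·12 = 8.75
Firm 1's FOC against E[q₂] yields q₁ = (44 − 2·8 + E[c₂])/6 = (44 − 16 + 8.75)/6 = 6.125.
E[P] = 44 − 2·(q₁ + E[q₂]) = 20.25; Firm 1's expected profit = (E[P] − 8)·q₁ = (20.25 − 8)·6.125 = 75.0312.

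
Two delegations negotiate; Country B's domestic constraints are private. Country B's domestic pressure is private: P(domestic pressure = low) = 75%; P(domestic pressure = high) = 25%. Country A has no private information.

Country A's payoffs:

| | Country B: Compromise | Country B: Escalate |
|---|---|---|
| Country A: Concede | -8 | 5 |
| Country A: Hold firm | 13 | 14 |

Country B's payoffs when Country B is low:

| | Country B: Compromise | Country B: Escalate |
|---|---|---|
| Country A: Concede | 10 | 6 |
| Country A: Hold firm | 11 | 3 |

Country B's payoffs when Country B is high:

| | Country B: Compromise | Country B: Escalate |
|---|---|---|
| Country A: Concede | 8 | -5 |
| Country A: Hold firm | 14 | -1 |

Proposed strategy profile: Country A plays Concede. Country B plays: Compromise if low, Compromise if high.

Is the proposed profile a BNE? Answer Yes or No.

No

A profile is a BNE iff every type of every player is best-responding given beliefs about the other side.
Country A plays Concede: E[Concede] = 0.75·(-8) + 0.25·(-8) = -8; E[Hold firm] = 13. Not best-responding. ✗
Country B (domestic pressure low), facing Concede: Compromise gives 10, Escalate gives 6. Proposed Compromise is best. ✓
Country B (domestic pressure high), facing Concede: Compromise gives 8, Escalate gives -5. Proposed Compromise is best. ✓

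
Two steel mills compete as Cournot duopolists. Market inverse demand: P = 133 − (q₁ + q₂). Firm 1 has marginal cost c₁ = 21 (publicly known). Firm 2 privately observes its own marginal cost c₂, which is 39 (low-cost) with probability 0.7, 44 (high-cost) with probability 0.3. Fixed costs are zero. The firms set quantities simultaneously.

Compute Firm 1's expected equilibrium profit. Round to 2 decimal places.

1921.36

Each type of Firm 2 best-responds to q₁; Firm 1 best-responds to the expected q₂ over Firm 2's types.
Firm 2 with cost c maximizes (133 − (q₁+q₂) − c)·q₂, giving q₂(c) = (133 − c − q₁)/2.
E[c₂] = 0.7·39 + 0.3·44 = 40.5
Firm 1's FOC against E[q₂] yields q₁ = (133 − 2·21 + E[c₂])/3 = (133 − 42 + 40.5)/3 = 43.8333.
E[P] = 133 − (q₁ + E[q₂]) = 64.8333; Firm 1's expected profit = (E[P] − 21)·q₁ = (64.8333 − 21)·43.8333 = 1921.36.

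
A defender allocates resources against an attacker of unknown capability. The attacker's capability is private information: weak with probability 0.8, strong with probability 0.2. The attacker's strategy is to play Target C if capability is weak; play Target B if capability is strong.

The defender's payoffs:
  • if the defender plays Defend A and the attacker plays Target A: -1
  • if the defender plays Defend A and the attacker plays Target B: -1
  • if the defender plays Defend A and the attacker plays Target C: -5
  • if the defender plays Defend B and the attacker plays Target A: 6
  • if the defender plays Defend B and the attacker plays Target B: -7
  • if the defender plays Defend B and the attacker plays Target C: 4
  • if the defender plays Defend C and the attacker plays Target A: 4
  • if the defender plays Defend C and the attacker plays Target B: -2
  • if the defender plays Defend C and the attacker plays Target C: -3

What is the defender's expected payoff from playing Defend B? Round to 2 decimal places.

1.80

Take the expectation over the attacker's capability, weighting each type's action by its prior probability.
E[Defend B] = 0.8·4 + 0.2·(-7) = 3.2 + (-1.4) = 1.8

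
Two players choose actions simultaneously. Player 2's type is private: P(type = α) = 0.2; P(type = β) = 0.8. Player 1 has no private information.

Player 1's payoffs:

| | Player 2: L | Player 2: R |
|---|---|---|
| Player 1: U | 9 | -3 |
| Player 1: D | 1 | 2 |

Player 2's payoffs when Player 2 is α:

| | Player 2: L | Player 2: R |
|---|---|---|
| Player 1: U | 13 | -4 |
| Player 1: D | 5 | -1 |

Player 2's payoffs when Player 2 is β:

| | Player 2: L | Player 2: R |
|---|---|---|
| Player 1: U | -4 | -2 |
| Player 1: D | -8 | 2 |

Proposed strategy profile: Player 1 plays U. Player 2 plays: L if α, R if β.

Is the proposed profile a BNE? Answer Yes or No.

A profile is a BNE iff every type of every player is best-responding given beliefs about the other side.
Player 1 plays U: E[U] = 0.2·(9) + 0.8·(-3) = -0.6; E[D] = 1.8. Not best-responding. ✗
Player 2 (type α), facing U: L gives 13, R gives -4. Proposed L is best. ✓
Player 2 (type β), facing U: L gives -4, R gives -2. Proposed R is best. ✓

No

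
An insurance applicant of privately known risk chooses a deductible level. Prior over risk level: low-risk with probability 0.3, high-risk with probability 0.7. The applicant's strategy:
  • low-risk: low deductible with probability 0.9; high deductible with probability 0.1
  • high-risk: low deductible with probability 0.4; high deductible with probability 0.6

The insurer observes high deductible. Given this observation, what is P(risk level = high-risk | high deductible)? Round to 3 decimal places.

0.933

Apply Bayes' rule using the sender's strategy as the likelihood.
P(high deductible) = 0.3·0.1 + 0.7·0.6 = 0.45
P(high-risk | high deductible) = (0.7·0.6) / 0.45 = 0.42 / 0.45 = 0.933333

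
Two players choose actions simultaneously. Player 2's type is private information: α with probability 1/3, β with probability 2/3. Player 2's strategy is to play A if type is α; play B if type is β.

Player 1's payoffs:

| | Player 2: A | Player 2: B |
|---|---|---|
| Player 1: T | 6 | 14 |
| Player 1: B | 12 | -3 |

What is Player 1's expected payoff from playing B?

2

E[B] = 1/3·12 + 2/3·(-3) = 4 + (-2) = 2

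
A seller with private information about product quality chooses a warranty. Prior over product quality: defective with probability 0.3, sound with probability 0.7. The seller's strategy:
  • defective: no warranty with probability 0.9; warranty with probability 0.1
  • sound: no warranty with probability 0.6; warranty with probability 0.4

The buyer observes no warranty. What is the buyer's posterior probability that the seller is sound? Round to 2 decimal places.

P(no warranty) = 0.3·0.9 + 0.7·0.6 = 0.69
P(sound | no warranty) = (0.7·0.6) / 0.69 = 0.42 / 0.69 = 0.608696

0.61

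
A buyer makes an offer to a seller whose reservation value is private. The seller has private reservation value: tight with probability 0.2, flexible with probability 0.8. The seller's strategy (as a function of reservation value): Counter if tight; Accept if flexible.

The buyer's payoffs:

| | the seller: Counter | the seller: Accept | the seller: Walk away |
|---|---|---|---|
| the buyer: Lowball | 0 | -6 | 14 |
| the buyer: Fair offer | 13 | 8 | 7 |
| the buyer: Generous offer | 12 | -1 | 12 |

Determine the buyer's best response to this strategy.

Fair offer

Compute the buyer's expected payoff for each action, taking the expectation over the seller's type.
E[Lowball] = 0.2·(0) + 0.8·(-6) = -4.8
E[Fair offer] = 0.2·(13) + 0.8·(8) = 9
E[Generous offer] = 0.2·(12) + 0.8·(-1) = 1.6
Best response: Fair offer (9 is the largest).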